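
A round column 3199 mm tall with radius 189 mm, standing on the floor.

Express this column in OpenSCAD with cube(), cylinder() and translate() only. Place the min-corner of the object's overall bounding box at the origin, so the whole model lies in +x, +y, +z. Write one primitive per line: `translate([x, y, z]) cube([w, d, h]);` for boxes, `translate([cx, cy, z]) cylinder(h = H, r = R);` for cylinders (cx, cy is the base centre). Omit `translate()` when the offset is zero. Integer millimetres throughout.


translate([189, 189, 0]) cylinder(h = 3199, r = 189);


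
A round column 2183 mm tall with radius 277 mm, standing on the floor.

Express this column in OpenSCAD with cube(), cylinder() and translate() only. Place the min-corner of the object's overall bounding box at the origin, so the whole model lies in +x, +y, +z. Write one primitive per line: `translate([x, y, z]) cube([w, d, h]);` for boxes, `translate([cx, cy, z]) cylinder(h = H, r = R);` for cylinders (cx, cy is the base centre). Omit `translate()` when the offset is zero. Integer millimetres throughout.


translate([277, 277, 0]) cylinder(h = 2183, r = 277);


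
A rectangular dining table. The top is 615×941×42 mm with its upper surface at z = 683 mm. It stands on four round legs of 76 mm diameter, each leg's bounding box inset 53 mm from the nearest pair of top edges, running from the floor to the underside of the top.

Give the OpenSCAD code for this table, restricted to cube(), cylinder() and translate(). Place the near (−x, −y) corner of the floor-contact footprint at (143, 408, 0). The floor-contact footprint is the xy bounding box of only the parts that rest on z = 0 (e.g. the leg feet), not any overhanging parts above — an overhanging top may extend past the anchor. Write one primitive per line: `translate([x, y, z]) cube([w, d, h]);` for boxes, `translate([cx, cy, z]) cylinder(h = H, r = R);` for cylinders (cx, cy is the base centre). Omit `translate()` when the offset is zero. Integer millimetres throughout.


translate([90, 355, 641]) cube([615, 941, 42]);
translate([181, 446, 0]) cylinder(h = 641, r = 38);
translate([614, 446, 0]) cylinder(h = 641, r = 38);
translate([181, 1205, 0]) cylinder(h = 641, r = 38);
translate([614, 1205, 0]) cylinder(h = 641, r = 38);


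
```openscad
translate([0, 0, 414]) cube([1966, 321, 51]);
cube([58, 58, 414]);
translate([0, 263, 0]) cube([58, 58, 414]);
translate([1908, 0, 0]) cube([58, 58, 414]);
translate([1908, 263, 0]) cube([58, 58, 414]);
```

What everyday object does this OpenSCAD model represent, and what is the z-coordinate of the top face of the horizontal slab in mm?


A bench. The seat-top height is 465 mm.

A long slab on four corner posts — a bench. The slab sits at z = 414 with thickness 51, so the top is 414 + 51 = 465 mm.


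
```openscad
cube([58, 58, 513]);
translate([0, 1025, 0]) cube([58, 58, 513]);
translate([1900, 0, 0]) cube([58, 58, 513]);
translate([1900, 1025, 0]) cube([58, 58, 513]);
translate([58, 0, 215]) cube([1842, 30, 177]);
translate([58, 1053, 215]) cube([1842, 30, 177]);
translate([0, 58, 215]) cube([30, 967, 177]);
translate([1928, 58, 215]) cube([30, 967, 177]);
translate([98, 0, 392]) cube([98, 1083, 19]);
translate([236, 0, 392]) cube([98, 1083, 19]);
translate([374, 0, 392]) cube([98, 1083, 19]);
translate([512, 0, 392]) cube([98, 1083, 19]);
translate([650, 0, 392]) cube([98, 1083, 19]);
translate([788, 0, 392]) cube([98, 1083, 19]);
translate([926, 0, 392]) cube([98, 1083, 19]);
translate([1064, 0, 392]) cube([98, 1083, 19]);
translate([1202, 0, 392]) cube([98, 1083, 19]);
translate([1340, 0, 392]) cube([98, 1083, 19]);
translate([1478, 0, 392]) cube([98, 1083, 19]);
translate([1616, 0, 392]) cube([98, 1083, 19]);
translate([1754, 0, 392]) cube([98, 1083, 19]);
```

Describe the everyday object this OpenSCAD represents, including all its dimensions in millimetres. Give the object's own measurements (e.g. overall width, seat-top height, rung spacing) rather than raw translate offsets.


A bed frame 1958 mm long (x) by 1083 mm wide (y). Four 58×58 mm corner posts, 513 mm tall, at the corners of the footprint. Four rails of 30 mm thickness and 177 mm height run between adjacent posts with their undersides at z = 215 mm, their outer faces flush with the outside of the frame (the two x-running rails run between the posts' inner faces; the two y-running rails run between the posts' inner faces). 13 slats, each 98 mm wide (x) and 19 mm thick, lie across the top of the two x-running rails, running the full 1083 mm width of the frame in y; along x they sit between the end posts with a 40 mm gap after the −x posts and between neighbouring slats, leaving 48 mm before the +x posts.


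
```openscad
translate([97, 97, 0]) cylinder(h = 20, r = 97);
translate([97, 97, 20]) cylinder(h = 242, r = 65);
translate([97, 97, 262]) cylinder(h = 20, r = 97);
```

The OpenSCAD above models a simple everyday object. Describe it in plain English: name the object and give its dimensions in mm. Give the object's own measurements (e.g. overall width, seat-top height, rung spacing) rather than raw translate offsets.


A spool: two coaxial disc flanges of radius 97 mm and thickness 20 mm, joined by a core cylinder of radius 65 mm and height 242 mm. The lower flange rests on z = 0 and the three cylinders share a vertical axis.


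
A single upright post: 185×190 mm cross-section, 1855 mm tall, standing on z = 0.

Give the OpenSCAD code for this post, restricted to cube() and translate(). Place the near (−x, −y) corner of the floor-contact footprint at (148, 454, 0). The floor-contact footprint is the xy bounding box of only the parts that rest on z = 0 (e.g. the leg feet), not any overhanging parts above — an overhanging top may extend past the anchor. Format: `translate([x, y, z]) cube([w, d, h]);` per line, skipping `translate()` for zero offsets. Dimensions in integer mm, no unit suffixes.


translate([148, 454, 0]) cube([185, 190, 1855]);


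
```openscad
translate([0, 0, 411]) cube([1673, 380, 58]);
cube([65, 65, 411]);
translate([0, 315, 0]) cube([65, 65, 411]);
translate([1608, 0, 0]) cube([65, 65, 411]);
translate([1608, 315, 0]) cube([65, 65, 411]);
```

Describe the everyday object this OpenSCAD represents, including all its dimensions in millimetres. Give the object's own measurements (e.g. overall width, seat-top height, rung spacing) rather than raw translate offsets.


A bench: a 1673×380 mm seat slab, 58 mm thick, top at z = 469 mm, on four 65×65 mm square legs flush with the seat corners and standing on z = 0.


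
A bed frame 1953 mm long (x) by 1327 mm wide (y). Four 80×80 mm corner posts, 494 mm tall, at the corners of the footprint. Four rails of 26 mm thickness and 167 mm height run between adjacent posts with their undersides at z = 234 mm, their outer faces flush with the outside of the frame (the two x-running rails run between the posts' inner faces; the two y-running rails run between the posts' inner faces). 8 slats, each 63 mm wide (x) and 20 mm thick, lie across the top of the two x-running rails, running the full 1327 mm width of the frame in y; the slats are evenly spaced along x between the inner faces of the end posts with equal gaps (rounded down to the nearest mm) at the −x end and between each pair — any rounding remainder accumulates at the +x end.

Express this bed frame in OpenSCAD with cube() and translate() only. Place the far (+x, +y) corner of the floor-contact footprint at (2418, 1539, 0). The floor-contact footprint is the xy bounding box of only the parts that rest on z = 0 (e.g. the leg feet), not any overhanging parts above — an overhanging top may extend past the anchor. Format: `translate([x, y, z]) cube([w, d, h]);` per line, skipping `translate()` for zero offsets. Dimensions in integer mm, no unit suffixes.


translate([465, 212, 0]) cube([80, 80, 494]);
translate([465, 1459, 0]) cube([80, 80, 494]);
translate([2338, 212, 0]) cube([80, 80, 494]);
translate([2338, 1459, 0]) cube([80, 80, 494]);
translate([545, 212, 234]) cube([1793, 26, 167]);
translate([545, 1513, 234]) cube([1793, 26, 167]);
translate([465, 292, 234]) cube([26, 1167, 167]);
translate([2392, 292, 234]) cube([26, 1167, 167]);
translate([688, 212, 401]) cube([63, 1327, 20]);
translate([894, 212, 401]) cube([63, 1327, 20]);
translate([1100, 212, 401]) cube([63, 1327, 20]);
translate([1306, 212, 401]) cube([63, 1327, 20]);
translate([1512, 212, 401]) cube([63, 1327, 20]);
translate([1718, 212, 401]) cube([63, 1327, 20]);
translate([1924, 212, 401]) cube([63, 1327, 20]);
translate([2130, 212, 401]) cube([63, 1327, 20]);


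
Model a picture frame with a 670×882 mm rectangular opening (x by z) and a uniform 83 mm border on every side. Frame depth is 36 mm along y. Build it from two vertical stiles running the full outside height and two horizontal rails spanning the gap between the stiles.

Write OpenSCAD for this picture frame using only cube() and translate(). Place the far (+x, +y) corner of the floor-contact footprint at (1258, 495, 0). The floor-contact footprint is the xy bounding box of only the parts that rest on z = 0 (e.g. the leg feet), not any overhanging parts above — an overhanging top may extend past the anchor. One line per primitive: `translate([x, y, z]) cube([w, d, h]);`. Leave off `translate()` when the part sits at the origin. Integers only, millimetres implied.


translate([422, 459, 0]) cube([83, 36, 1048]);
translate([1175, 459, 0]) cube([83, 36, 1048]);
translate([505, 459, 0]) cube([670, 36, 83]);
translate([505, 459, 965]) cube([670, 36, 83]);


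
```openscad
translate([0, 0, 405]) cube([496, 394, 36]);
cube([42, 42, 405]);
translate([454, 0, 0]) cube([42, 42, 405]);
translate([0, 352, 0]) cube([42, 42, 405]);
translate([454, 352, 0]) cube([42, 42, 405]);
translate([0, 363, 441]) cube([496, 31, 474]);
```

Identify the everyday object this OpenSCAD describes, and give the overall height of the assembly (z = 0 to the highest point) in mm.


A chair. The overall height is 915 mm.

A slab on four corner posts with a tall panel at the back — a chair. The seat slab sits at z = 405 with thickness 36, and the 474 mm backrest starts at the seat top, so the overall height is 405 + 36 + 474 = 915 mm.


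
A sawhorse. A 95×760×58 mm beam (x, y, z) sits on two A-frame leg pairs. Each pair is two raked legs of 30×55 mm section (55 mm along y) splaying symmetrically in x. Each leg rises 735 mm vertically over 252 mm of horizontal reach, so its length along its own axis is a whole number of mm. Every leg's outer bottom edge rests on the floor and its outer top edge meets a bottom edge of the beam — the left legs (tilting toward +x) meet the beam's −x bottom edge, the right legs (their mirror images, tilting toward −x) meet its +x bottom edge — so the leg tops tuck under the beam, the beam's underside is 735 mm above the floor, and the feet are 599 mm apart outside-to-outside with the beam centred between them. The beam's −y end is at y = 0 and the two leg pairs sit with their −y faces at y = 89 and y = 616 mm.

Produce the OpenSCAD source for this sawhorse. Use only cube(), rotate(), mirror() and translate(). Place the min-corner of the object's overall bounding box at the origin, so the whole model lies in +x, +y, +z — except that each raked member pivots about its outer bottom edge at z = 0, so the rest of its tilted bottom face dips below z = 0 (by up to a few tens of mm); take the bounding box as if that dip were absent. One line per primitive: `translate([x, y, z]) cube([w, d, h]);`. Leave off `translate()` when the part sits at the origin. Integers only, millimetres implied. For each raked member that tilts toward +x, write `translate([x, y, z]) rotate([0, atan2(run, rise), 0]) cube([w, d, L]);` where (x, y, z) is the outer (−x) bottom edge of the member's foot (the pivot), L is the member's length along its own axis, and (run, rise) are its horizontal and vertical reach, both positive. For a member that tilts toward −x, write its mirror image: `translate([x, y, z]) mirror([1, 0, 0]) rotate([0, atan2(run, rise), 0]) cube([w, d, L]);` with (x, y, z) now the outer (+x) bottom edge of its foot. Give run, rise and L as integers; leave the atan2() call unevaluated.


// leg length = √(252² + 735²) = 777
// right-leg outer foot x = 2·252 + 95 = 599
// beam min-corner = (252, 0, 735)
translate([252, 0, 735]) cube([95, 760, 58]);
translate([0, 89, 0]) rotate([0, atan2(252, 735), 0]) cube([30, 55, 777]);
translate([599, 89, 0]) mirror([1, 0, 0]) rotate([0, atan2(252, 735), 0]) cube([30, 55, 777]);
translate([0, 616, 0]) rotate([0, atan2(252, 735), 0]) cube([30, 55, 777]);
translate([599, 616, 0]) mirror([1, 0, 0]) rotate([0, atan2(252, 735), 0]) cube([30, 55, 777]);


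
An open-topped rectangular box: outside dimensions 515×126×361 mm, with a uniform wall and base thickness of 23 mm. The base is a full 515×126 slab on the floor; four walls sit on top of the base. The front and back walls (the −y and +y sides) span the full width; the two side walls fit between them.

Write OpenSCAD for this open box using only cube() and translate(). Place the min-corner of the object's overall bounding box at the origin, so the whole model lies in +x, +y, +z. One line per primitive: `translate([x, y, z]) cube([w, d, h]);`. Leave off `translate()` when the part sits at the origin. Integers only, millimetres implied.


cube([515, 126, 23]);
translate([0, 0, 23]) cube([515, 23, 338]);
translate([0, 103, 23]) cube([515, 23, 338]);
translate([0, 23, 23]) cube([23, 80, 338]);
translate([492, 23, 23]) cube([23, 80, 338]);


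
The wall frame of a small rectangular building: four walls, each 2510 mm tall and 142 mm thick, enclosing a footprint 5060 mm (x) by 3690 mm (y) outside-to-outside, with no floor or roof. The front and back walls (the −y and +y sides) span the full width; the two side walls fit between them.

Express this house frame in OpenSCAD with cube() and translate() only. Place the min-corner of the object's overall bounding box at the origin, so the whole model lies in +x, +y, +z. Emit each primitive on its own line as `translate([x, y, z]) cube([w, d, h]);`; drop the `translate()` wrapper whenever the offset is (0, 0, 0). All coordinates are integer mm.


cube([5060, 142, 2510]);
translate([0, 3548, 0]) cube([5060, 142, 2510]);
translate([0, 142, 0]) cube([142, 3406, 2510]);
translate([4918, 142, 0]) cube([142, 3406, 2510]);


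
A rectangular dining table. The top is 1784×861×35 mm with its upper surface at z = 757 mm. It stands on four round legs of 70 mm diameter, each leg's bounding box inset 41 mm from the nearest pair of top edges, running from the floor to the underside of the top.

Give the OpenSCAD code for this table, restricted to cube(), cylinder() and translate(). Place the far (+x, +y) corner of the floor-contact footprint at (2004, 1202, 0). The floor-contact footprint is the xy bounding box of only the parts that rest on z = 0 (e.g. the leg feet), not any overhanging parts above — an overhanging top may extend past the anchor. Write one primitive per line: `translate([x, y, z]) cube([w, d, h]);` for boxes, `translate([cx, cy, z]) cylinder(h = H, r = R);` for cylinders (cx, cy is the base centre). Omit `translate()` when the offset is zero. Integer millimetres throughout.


translate([261, 382, 722]) cube([1784, 861, 35]);
translate([337, 458, 0]) cylinder(h = 722, r = 35);
translate([1969, 458, 0]) cylinder(h = 722, r = 35);
translate([337, 1167, 0]) cylinder(h = 722, r = 35);
translate([1969, 1167, 0]) cylinder(h = 722, r = 35);


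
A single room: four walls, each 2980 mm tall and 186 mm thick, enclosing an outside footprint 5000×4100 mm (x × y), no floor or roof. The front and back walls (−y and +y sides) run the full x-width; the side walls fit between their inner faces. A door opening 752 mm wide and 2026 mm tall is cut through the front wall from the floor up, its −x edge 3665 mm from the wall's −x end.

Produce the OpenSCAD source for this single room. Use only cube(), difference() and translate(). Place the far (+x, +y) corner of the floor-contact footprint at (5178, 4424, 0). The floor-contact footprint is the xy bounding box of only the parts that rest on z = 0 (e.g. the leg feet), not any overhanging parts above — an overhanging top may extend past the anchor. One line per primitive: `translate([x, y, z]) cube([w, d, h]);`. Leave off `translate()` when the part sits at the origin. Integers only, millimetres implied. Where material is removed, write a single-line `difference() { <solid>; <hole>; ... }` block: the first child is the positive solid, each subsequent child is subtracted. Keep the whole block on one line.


difference() { translate([178, 324, 0]) cube([5000, 186, 2980]); translate([3843, 324, 0]) cube([752, 186, 2026]); }
translate([178, 4238, 0]) cube([5000, 186, 2980]);
translate([178, 510, 0]) cube([186, 3728, 2980]);
translate([4992, 510, 0]) cube([186, 3728, 2980]);


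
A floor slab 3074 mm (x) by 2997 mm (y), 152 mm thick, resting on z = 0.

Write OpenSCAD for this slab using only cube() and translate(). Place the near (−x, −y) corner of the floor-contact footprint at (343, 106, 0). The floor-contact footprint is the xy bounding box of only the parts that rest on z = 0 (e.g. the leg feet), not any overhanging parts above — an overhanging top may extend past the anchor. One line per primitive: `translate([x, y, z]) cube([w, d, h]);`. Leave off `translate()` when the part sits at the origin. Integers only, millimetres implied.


translate([343, 106, 0]) cube([3074, 2997, 152]);


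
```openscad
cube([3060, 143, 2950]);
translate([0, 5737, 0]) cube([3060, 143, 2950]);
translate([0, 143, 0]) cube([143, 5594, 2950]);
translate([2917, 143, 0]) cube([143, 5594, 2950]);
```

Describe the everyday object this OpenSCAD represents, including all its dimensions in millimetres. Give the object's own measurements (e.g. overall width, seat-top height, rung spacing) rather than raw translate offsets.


The wall frame of a small rectangular building: four walls, each 2950 mm tall and 143 mm thick, enclosing a footprint 3060 mm (x) by 5880 mm (y) outside-to-outside, with no floor or roof. The front and back walls (the −y and +y sides) span the full width; the two side walls fit between them.


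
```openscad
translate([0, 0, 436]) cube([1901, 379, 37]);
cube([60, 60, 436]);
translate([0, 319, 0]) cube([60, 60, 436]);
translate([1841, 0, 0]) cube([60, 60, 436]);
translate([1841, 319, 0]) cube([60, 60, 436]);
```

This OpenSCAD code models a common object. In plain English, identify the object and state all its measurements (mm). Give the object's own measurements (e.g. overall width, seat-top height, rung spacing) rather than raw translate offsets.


A long wooden bench with a 1901 mm (x) × 379 mm (y) seat, 37 mm thick, its top surface 473 mm above the floor. Four 60 mm square legs at the seat corners, flush with the edges, run from z = 0 to the seat underside.


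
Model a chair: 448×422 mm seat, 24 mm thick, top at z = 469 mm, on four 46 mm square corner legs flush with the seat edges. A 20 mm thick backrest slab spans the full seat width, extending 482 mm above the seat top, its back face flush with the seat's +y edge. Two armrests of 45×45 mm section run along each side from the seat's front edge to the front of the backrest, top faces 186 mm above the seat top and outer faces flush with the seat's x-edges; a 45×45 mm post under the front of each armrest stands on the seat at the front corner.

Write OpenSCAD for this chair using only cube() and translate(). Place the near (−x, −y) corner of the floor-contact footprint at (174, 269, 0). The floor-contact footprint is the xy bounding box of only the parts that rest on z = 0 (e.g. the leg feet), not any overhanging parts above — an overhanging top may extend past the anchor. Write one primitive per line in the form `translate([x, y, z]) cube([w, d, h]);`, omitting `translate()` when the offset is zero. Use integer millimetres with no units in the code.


translate([174, 269, 445]) cube([448, 422, 24]);
translate([174, 269, 0]) cube([46, 46, 445]);
translate([576, 269, 0]) cube([46, 46, 445]);
translate([174, 645, 0]) cube([46, 46, 445]);
translate([576, 645, 0]) cube([46, 46, 445]);
translate([174, 671, 469]) cube([448, 20, 482]);
translate([174, 269, 610]) cube([45, 402, 45]);
translate([577, 269, 610]) cube([45, 402, 45]);
translate([174, 269, 469]) cube([45, 45, 141]);
translate([577, 269, 469]) cube([45, 45, 141]);


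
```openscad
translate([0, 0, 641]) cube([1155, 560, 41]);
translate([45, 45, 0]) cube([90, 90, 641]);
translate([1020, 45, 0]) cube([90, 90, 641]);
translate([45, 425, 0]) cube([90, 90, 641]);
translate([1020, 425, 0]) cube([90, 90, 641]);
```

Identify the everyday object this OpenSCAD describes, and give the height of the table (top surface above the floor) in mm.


A table. The table height is 682 mm.

A 1155×560×41 slab sits at z = 641 on four 90 mm square posts — a table. The top surface is at 641 + 41 = 682 mm.


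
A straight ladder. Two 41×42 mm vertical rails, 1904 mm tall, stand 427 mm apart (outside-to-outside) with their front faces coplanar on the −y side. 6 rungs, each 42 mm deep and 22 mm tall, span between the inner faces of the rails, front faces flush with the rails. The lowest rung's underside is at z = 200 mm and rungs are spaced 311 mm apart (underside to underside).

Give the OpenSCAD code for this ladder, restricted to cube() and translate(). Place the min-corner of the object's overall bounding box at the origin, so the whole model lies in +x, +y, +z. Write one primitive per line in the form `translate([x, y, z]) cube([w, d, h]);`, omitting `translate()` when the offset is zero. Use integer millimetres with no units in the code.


cube([41, 42, 1904]);
translate([386, 0, 0]) cube([41, 42, 1904]);
translate([41, 0, 200]) cube([345, 42, 22]);
translate([41, 0, 511]) cube([345, 42, 22]);
translate([41, 0, 822]) cube([345, 42, 22]);
translate([41, 0, 1133]) cube([345, 42, 22]);
translate([41, 0, 1444]) cube([345, 42, 22]);
translate([41, 0, 1755]) cube([345, 42, 22]);


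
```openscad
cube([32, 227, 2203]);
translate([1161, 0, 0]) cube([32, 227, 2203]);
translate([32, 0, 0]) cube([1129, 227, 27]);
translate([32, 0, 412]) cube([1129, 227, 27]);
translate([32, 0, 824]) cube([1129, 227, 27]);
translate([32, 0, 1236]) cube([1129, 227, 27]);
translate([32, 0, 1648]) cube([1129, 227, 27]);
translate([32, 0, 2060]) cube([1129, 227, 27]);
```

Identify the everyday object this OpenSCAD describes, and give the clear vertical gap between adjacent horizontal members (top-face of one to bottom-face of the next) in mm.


A bookshelf. The clear shelf gap is 385 mm.

Two tall side panels with 6 horizontal boards between them — a bookshelf. The first two shelf undersides are at z = 0 and z = 412; with shelf thickness 27, the clear gap is 412 − 0 − 27 = 385 mm.


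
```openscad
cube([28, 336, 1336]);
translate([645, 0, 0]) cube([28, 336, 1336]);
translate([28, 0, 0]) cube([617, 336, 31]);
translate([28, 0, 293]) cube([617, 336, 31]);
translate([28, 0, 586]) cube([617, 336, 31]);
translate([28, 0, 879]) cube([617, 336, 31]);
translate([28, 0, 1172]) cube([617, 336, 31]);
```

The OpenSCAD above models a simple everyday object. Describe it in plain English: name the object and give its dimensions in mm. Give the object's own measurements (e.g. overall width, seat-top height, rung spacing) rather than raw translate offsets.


An open bookshelf. Two side panels, each 28 mm thick, 336 mm deep and 1336 mm tall, stand 673 mm apart (outside-to-outside). Between them sit 5 shelves, each 31 mm thick and 336 mm deep, spanning the full gap between the sides. The bottom shelf rests on the floor (its underside at z = 0) and the clear gap between one shelf's top and the next shelf's underside is 262 mm.


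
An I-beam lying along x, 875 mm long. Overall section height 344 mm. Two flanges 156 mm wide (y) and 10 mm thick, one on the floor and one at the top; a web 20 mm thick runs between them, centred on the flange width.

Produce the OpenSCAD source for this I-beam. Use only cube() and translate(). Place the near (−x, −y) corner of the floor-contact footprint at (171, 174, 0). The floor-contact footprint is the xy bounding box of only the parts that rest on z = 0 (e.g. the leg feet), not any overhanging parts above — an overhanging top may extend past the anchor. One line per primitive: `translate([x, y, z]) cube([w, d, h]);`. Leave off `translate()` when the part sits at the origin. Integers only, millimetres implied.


translate([171, 174, 0]) cube([875, 156, 10]);
translate([171, 242, 10]) cube([875, 20, 324]);
translate([171, 174, 334]) cube([875, 156, 10]);


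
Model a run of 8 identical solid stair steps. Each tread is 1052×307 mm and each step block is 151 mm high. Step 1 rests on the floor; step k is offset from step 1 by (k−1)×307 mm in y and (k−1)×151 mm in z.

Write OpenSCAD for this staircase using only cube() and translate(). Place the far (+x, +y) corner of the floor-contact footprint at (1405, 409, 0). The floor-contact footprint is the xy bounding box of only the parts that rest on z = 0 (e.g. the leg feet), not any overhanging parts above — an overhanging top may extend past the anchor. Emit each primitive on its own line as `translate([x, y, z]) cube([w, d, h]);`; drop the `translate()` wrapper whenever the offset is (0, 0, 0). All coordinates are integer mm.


translate([353, 102, 0]) cube([1052, 307, 151]);
translate([353, 409, 151]) cube([1052, 307, 151]);
translate([353, 716, 302]) cube([1052, 307, 151]);
translate([353, 1023, 453]) cube([1052, 307, 151]);
translate([353, 1330, 604]) cube([1052, 307, 151]);
translate([353, 1637, 755]) cube([1052, 307, 151]);
translate([353, 1944, 906]) cube([1052, 307, 151]);
translate([353, 2251, 1057]) cube([1052, 307, 151]);


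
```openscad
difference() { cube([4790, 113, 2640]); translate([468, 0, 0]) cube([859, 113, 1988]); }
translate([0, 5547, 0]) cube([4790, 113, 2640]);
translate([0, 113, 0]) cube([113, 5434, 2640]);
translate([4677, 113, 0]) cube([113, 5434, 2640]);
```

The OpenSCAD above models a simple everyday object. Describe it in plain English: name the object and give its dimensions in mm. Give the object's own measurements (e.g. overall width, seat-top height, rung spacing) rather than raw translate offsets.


A single room: four walls, each 2640 mm tall and 113 mm thick, enclosing an outside footprint 4790×5660 mm (x × y), no floor or roof. The front and back walls (−y and +y sides) run the full x-width; the side walls fit between their inner faces. A door opening 859 mm wide and 1988 mm tall is cut through the front wall from the floor up, its −x edge 468 mm from the wall's −x end.


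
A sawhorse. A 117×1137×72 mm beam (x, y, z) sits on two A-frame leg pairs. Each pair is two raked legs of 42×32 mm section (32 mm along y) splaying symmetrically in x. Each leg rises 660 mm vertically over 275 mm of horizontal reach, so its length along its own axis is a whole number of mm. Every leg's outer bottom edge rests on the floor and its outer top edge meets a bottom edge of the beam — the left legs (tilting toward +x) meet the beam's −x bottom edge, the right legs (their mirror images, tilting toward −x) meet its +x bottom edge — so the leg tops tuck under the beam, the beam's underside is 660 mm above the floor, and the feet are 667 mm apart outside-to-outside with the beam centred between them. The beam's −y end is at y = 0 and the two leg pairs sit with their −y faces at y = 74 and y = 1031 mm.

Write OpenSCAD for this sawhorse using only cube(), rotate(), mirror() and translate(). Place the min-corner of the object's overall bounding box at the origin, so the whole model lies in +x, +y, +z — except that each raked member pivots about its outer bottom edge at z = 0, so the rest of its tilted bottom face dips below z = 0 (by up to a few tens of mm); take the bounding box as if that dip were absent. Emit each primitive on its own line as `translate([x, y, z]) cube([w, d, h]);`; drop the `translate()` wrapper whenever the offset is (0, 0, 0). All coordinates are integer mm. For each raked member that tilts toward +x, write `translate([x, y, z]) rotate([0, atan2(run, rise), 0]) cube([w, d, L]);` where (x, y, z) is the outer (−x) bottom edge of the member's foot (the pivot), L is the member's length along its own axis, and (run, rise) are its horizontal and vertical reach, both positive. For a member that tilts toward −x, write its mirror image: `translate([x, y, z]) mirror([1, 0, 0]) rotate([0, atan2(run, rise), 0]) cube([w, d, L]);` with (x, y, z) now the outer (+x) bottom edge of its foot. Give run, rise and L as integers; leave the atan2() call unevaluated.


translate([275, 0, 660]) cube([117, 1137, 72]);
translate([0, 74, 0]) rotate([0, atan2(275, 660), 0]) cube([42, 32, 715]);
translate([667, 74, 0]) mirror([1, 0, 0]) rotate([0, atan2(275, 660), 0]) cube([42, 32, 715]);
translate([0, 1031, 0]) rotate([0, atan2(275, 660), 0]) cube([42, 32, 715]);
translate([667, 1031, 0]) mirror([1, 0, 0]) rotate([0, atan2(275, 660), 0]) cube([42, 32, 715]);


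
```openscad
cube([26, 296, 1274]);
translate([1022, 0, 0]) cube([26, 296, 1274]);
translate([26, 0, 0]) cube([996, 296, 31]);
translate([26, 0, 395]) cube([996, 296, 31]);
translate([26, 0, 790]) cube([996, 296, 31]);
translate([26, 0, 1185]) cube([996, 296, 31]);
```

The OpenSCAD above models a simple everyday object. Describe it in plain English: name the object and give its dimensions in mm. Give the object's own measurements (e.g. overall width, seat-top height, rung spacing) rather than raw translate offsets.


An open bookshelf. Two side panels, each 26 mm thick, 296 mm deep and 1274 mm tall, stand 1048 mm apart (outside-to-outside). Between them sit 4 shelves, each 31 mm thick and 296 mm deep, spanning the full gap between the sides. The bottom shelf rests on the floor (its underside at z = 0) and the clear gap between one shelf's top and the next shelf's underside is 364 mm.


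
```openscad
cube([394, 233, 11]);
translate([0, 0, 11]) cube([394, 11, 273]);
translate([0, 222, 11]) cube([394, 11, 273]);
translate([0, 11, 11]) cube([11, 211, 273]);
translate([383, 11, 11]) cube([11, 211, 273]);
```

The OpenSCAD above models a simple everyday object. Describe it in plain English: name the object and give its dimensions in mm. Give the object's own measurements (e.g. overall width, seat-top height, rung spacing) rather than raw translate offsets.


An open-topped rectangular box: outside dimensions 394×233×284 mm, with a uniform wall and base thickness of 11 mm. The base is a full 394×233 slab on the floor; four walls sit on top of the base. The front and back walls (the −y and +y sides) span the full width; the two side walls fit between them.


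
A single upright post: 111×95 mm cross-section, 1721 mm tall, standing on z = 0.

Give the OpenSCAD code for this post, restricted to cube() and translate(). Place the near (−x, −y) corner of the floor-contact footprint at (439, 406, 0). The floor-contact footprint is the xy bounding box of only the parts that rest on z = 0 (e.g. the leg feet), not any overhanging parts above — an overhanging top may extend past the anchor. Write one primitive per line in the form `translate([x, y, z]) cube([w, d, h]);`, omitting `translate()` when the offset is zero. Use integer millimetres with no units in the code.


translate([439, 406, 0]) cube([111, 95, 1721]);


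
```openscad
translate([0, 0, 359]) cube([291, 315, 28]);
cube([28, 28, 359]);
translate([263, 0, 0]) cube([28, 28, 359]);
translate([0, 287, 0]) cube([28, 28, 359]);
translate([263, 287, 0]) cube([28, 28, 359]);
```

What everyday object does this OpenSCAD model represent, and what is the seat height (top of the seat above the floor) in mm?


A stool. The seat height is 387 mm.

A 291×315×28 slab at z = 359 on four corner posts — a stool. The seat top is 359 + 28 = 387 mm.


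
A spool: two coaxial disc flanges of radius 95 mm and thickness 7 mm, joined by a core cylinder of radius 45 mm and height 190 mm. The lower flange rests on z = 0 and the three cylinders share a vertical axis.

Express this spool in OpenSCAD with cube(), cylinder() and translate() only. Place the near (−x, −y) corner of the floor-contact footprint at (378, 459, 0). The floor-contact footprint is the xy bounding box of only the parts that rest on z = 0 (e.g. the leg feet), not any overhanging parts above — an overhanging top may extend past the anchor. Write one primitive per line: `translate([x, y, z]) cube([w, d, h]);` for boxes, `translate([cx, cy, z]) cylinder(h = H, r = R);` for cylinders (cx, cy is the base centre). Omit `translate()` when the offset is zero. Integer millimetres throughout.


translate([473, 554, 0]) cylinder(h = 7, r = 95);
translate([473, 554, 7]) cylinder(h = 190, r = 45);
translate([473, 554, 197]) cylinder(h = 7, r = 95);


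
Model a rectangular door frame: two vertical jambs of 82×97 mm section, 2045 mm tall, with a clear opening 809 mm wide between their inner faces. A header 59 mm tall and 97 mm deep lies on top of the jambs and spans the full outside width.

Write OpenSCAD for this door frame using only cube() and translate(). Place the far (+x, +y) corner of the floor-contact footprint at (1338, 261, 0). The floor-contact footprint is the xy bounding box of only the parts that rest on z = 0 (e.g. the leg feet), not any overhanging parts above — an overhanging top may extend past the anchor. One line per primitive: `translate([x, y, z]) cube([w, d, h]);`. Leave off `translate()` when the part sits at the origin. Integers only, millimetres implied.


translate([365, 164, 0]) cube([82, 97, 2045]);
translate([1256, 164, 0]) cube([82, 97, 2045]);
translate([365, 164, 2045]) cube([973, 97, 59]);


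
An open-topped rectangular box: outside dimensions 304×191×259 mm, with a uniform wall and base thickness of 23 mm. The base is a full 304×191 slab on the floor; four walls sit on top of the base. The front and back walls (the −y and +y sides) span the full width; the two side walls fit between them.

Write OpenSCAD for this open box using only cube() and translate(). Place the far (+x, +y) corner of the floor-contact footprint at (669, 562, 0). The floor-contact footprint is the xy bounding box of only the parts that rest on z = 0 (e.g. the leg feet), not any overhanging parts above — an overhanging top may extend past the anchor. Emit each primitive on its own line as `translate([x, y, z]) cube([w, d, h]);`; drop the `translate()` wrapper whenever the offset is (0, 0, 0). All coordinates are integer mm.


translate([365, 371, 0]) cube([304, 191, 23]);
translate([365, 371, 23]) cube([304, 23, 236]);
translate([365, 539, 23]) cube([304, 23, 236]);
translate([365, 394, 23]) cube([23, 145, 236]);
translate([646, 394, 23]) cube([23, 145, 236]);


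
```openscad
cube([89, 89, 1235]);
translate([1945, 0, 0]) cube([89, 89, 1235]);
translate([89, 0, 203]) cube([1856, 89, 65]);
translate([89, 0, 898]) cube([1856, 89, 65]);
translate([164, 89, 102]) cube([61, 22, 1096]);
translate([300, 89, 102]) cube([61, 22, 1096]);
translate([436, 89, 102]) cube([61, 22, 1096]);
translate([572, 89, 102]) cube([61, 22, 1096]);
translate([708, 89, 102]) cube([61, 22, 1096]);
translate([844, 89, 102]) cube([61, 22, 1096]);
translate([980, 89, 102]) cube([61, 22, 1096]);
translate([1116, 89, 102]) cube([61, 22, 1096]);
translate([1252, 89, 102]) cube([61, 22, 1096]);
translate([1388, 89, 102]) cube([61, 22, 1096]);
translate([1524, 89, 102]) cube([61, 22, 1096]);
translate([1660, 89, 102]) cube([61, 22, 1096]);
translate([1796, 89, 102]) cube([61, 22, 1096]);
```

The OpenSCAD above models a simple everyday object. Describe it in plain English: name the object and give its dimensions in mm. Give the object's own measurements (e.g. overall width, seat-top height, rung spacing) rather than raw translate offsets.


A fence section. Two 89×89 mm posts, 1235 mm tall, stand on the floor with a clear span of 1856 mm between their inner faces. Two horizontal rails of 89×65 mm section span the gap between the posts with their undersides at z = 203 mm and z = 898 mm, flush with the posts' −y face. 13 pickets, each 61 mm wide, 22 mm thick and 1096 mm tall, are fixed to the +y face of the rails with their bottoms at z = 102 mm, spaced across the span with a 75 mm gap after the −x post and between neighbouring pickets, with 88 mm left before the +x post.


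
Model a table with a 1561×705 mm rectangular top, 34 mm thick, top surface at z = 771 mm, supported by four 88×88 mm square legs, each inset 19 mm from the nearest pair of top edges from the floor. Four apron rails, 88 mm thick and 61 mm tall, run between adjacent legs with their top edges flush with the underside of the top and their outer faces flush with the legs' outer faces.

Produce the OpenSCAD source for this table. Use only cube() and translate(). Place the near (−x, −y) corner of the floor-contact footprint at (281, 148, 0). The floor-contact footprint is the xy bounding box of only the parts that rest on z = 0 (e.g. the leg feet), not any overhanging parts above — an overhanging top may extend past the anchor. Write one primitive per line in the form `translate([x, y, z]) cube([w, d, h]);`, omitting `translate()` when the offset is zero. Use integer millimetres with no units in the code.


translate([262, 129, 737]) cube([1561, 705, 34]);
translate([281, 148, 0]) cube([88, 88, 737]);
translate([1716, 148, 0]) cube([88, 88, 737]);
translate([281, 727, 0]) cube([88, 88, 737]);
translate([1716, 727, 0]) cube([88, 88, 737]);
translate([369, 148, 676]) cube([1347, 88, 61]);
translate([369, 727, 676]) cube([1347, 88, 61]);
translate([281, 236, 676]) cube([88, 491, 61]);
translate([1716, 236, 676]) cube([88, 491, 61]);


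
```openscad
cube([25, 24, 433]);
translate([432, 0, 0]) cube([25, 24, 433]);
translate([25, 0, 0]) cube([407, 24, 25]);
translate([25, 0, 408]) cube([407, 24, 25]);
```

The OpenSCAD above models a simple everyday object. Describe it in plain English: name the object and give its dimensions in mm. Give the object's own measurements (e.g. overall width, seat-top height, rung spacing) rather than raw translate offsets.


A rectangular picture frame lying in the x–z plane (depth along y). The opening is 407 mm wide (x) by 383 mm tall (z), surrounded by a border 25 mm wide on all four sides. The frame is 24 mm deep and is made of two full-height vertical stiles with two horizontal rails fitted between them.


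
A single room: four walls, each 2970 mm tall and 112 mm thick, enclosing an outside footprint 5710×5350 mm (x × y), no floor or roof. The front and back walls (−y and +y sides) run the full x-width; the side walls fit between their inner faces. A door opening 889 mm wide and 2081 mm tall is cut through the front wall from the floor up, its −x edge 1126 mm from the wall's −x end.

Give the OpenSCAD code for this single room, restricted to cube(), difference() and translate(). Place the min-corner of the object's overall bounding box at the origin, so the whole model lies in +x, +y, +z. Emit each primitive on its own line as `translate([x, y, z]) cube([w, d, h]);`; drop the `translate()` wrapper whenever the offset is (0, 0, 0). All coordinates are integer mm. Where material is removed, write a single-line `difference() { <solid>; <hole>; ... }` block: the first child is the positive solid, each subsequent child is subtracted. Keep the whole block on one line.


difference() { cube([5710, 112, 2970]); translate([1126, 0, 0]) cube([889, 112, 2081]); }
translate([0, 5238, 0]) cube([5710, 112, 2970]);
translate([0, 112, 0]) cube([112, 5126, 2970]);
translate([5598, 112, 0]) cube([112, 5126, 2970]);


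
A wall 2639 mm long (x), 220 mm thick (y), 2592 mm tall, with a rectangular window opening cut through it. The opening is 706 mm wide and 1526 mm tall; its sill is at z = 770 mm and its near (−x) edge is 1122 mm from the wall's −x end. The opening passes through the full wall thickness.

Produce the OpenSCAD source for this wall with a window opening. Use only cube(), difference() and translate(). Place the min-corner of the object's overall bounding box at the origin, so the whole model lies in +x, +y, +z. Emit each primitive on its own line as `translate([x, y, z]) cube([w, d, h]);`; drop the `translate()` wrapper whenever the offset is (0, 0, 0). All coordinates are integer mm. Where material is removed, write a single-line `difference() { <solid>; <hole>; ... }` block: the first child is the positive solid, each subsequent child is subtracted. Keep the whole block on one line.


difference() { cube([2639, 220, 2592]); translate([1122, 0, 770]) cube([706, 220, 1526]); }
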